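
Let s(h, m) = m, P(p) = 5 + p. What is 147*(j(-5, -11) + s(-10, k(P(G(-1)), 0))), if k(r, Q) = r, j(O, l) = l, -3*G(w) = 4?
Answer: -1078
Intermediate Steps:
G(w) = -4/3 (G(w) = -⅓*4 = -4/3)
147*(j(-5, -11) + s(-10, k(P(G(-1)), 0))) = 147*(-11 + (5 - 4/3)) = 147*(-11 + 11/3) = 147*(-22/3) = -1078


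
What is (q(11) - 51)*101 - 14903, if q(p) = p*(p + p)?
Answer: 4388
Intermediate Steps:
q(p) = 2*p² (q(p) = p*(2*p) = 2*p²)
(q(11) - 51)*101 - 14903 = (2*11² - 51)*101 - 14903 = (2*121 - 51)*101 - 14903 = (242 - 51)*101 - 14903 = 191*101 - 14903 = 19291 - 14903 = 4388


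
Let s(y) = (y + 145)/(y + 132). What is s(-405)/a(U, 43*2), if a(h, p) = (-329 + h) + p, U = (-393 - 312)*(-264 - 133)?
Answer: 10/2936241 ≈ 3.4057e-6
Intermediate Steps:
s(y) = (145 + y)/(132 + y)
U = 279885 (U = -705*(-397) = 279885)
a(h, p) = -329 + h + p
s(-405)/a(U, 43*2) = ((145 - 405)/(132 - 405))/(-329 + 279885 + 43*2) = (-260/(-273))/(-329 + 279885 + 86) = -1/273*(-260)/279642 = (20/21)*(1/279642) = 10/2936241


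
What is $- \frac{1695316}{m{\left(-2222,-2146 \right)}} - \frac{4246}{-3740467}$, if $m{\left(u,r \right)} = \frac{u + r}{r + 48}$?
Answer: $- \frac{237571283834813}{291756426} \approx -8.1428 \cdot 10^{5}$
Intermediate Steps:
$m{\left(u,r \right)} = \frac{r + u}{48 + r}$
$- \frac{1695316}{m{\left(-2222,-2146 \right)}} - \frac{4246}{-3740467} = - \frac{1695316}{\frac{1}{48 - 2146} \left(-2146 - 2222\right)} - \frac{4246}{-3740467} = - \frac{1695316}{\frac{1}{-2098} \left(-4368\right)} - - \frac{4246}{3740467} = - \frac{1695316}{\left(- \frac{1}{2098}\right) \left(-4368\right)} + \frac{4246}{3740467} = - \frac{1695316}{\frac{2184}{1049}} + \frac{4246}{3740467} = \left(-1695316\right) \frac{1049}{2184} + \frac{4246}{3740467} = - \frac{63513803}{78} + \frac{4246}{3740467} = - \frac{237571283834813}{291756426}$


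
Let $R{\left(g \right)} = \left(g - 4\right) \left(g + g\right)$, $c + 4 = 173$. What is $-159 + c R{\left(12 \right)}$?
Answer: $32289$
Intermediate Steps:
$c = 169$ ($c = -4 + 173 = 169$)
$R{\left(g \right)} = 2 g \left(-4 + g\right)$ ($R{\left(g \right)} = \left(-4 + g\right) 2 g = 2 g \left(-4 + g\right)$)
$-159 + c R{\left(12 \right)} = -159 + 169 \cdot 2 \cdot 12 \left(-4 + 12\right) = -159 + 169 \cdot 2 \cdot 12 \cdot 8 = -159 + 169 \cdot 192 = -159 + 32448 = 32289$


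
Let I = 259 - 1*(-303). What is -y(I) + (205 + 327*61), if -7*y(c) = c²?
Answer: 456908/7 ≈ 65273.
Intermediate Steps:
I = 562 (I = 259 + 303 = 562)
y(c) = -c²/7
-y(I) + (205 + 327*61) = -(-1)*562²/7 + (205 + 327*61) = -(-1)*315844/7 + (205 + 19947) = -1*(-315844/7) + 20152 = 315844/7 + 20152 = 456908/7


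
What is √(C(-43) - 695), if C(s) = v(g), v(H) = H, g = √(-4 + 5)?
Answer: I*√694 ≈ 26.344*I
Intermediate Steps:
g = 1 (g = √1 = 1)
C(s) = 1
√(C(-43) - 695) = √(1 - 695) = √(-694) = I*√694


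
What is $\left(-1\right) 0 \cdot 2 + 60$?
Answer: $60$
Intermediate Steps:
$\left(-1\right) 0 \cdot 2 + 60 = 0 \cdot 2 + 60 = 0 + 60 = 60$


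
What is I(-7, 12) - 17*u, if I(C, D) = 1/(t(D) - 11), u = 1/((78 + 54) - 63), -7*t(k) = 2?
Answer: -1826/5451 ≈ -0.33498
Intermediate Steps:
t(k) = -2/7 (t(k) = -⅐*2 = -2/7)
u = 1/69 (u = 1/(132 - 63) = 1/69 ≈ 0.014493)
I(C, D) = -7/79 (I(C, D) = 1/(-2/7 - 11) = 1/(-79/7) = -7/79)
I(-7, 12) - 17*u = -7/79 - 17*1/69 = -7/79 - 17/69 = -1826/5451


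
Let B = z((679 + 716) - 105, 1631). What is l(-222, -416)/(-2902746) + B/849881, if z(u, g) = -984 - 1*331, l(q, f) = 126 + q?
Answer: -622587069/411164778871 ≈ -0.0015142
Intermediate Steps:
z(u, g) = -1315 (z(u, g) = -984 - 331 = -1315)
B = -1315
l(-222, -416)/(-2902746) + B/849881 = (126 - 222)/(-2902746) - 1315/849881 = -96*(-1/2902746) - 1315*1/849881 = 16/483791 - 1315/849881 = -622587069/411164778871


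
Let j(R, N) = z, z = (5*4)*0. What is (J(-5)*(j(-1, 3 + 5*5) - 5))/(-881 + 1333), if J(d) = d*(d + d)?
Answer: -125/226 ≈ -0.55310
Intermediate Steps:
J(d) = 2*d² (J(d) = d*(2*d) = 2*d²)
z = 0 (z = 20*0 = 0)
j(R, N) = 0
(J(-5)*(j(-1, 3 + 5*5) - 5))/(-881 + 1333) = ((2*(-5)²)*(0 - 5))/(-881 + 1333) = ((2*25)*(-5))/452 = (50*(-5))/452 = (1/452)*(-250) = -125/226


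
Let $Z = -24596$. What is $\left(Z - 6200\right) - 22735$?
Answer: $-53531$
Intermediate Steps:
$\left(Z - 6200\right) - 22735 = \left(-24596 - 6200\right) - 22735 = -30796 - 22735 = -53531$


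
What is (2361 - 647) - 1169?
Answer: 545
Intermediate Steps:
(2361 - 647) - 1169 = 1714 - 1169 = 545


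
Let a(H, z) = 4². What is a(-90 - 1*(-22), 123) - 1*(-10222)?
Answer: 10238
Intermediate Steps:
a(H, z) = 16
a(-90 - 1*(-22), 123) - 1*(-10222) = 16 - 1*(-10222) = 16 + 10222 = 10238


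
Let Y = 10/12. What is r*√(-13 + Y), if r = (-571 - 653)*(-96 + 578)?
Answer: -98328*I*√438 ≈ -2.0579e+6*I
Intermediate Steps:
Y = ⅚ (Y = 10*(1/12) = ⅚ ≈ 0.83333)
r = -589968 (r = -1224*482 = -589968)
r*√(-13 + Y) = -589968*√(-13 + ⅚) = -98328*I*√438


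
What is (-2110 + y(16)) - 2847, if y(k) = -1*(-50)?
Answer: -4907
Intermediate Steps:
y(k) = 50
(-2110 + y(16)) - 2847 = (-2110 + 50) - 2847 = -2060 - 2847 = -4907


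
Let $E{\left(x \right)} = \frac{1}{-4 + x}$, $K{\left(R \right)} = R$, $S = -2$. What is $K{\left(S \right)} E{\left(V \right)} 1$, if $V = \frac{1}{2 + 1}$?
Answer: $\frac{6}{11} \approx 0.54545$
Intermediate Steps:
$V = \frac{1}{3} \approx 0.33333$
$K{\left(S \right)} E{\left(V \right)} 1 = - \frac{2}{-4 + \frac{1}{3}} \cdot 1 = - \frac{2}{- \frac{11}{3}} \cdot 1 = \left(-2\right) \left(- \frac{3}{11}\right) 1 = \frac{6}{11} \cdot 1 = \frac{6}{11}$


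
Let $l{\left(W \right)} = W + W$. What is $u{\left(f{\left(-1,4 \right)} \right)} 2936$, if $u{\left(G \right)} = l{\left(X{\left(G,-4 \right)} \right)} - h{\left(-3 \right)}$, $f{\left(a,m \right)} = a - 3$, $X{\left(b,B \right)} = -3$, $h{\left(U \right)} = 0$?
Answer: $-17616$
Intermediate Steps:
$l{\left(W \right)} = 2 W$
$f{\left(a,m \right)} = -3 + a$ ($f{\left(a,m \right)} = a - 3 = -3 + a$)
$u{\left(G \right)} = -6$ ($u{\left(G \right)} = 2 \left(-3\right) - 0 = -6 + 0 = -6$)
$u{\left(f{\left(-1,4 \right)} \right)} 2936 = \left(-6\right) 2936 = -17616$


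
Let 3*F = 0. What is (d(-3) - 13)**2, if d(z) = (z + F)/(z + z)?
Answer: 625/4 ≈ 156.25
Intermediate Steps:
F = 0 (F = (1/3)*0 = 0)
d(z) = 1/2 (d(z) = (z + 0)/(z + z) = z/((2*z)) = z*(1/(2*z)) = 1/2)
(d(-3) - 13)**2 = (1/2 - 13)**2 = (-25/2)**2 = 625/4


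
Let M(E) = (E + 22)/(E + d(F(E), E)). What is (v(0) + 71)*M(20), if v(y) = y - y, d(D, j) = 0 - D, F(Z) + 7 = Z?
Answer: 426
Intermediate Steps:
F(Z) = -7 + Z
d(D, j) = -D
v(y) = 0
M(E) = 22/7 + E/7 (M(E) = (E + 22)/(E - (-7 + E)) = (22 + E)/(E + (7 - E)) = (22 + E)/7 = (22 + E)*(⅐) = 22/7 + E/7)
(v(0) + 71)*M(20) = (0 + 71)*(22/7 + (⅐)*20) = 71*(22/7 + 20/7) = 71*6 = 426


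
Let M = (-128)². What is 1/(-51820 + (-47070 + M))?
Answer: -1/82506 ≈ -1.2120e-5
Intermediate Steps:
M = 16384
1/(-51820 + (-47070 + M)) = 1/(-51820 + (-47070 + 16384)) = 1/(-51820 - 30686) = 1/(-82506) = -1/82506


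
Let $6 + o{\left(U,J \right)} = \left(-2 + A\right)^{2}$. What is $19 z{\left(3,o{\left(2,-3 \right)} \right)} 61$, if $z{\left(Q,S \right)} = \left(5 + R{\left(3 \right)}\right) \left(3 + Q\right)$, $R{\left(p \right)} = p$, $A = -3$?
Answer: $55632$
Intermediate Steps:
$o{\left(U,J \right)} = 19$ ($o{\left(U,J \right)} = -6 + \left(-2 - 3\right)^{2} = -6 + \left(-5\right)^{2} = -6 + 25 = 19$)
$z{\left(Q,S \right)} = 24 + 8 Q$ ($z{\left(Q,S \right)} = \left(5 + 3\right) \left(3 + Q\right) = 8 \left(3 + Q\right) = 24 + 8 Q$)
$19 z{\left(3,o{\left(2,-3 \right)} \right)} 61 = 19 \left(24 + 8 \cdot 3\right) 61 = 19 \left(24 + 24\right) 61 = 19 \cdot 48 \cdot 61 = 912 \cdot 61 = 55632$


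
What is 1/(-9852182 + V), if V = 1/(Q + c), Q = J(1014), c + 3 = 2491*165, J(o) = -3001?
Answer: -408011/4019798630001 ≈ -1.0150e-7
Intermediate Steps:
c = 411012 (c = -3 + 2491*165 = -3 + 411015 = 411012)
Q = -3001
V = 1/408011 (V = 1/(-3001 + 411012) = 1/408011 ≈ 2.4509e-6)
1/(-9852182 + V) = 1/(-9852182 + 1/408011) = 1/(-4019798630001/408011) = -408011/4019798630001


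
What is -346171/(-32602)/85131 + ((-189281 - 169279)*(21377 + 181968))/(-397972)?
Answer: 50590308093996670903/276136937682966 ≈ 1.8321e+5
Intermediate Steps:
-346171/(-32602)/85131 + ((-189281 - 169279)*(21377 + 181968))/(-397972) = -346171*(-1/32602)*(1/85131) - 358560*203345*(-1/397972) = (346171/32602)*(1/85131) - 72911383200*(-1/397972) = 346171/2775440862 + 18227845800/99493 = 50590308093996670903/276136937682966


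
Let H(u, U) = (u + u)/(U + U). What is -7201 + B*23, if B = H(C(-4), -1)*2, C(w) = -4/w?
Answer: -7247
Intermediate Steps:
H(u, U) = u/U (H(u, U) = (2*u)/((2*U)) = (2*u)*(1/(2*U)) = u/U)
B = -2 (B = (-4/(-4)/(-1))*2 = (-4*(-¼)*(-1))*2 = (1*(-1))*2 = -1*2 = -2)
-7201 + B*23 = -7201 - 2*23 = -7201 - 46 = -7247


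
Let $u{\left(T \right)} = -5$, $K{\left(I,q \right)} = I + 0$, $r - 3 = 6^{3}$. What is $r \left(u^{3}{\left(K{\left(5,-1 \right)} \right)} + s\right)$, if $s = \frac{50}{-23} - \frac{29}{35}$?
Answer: $- \frac{22566198}{805} \approx -28033.0$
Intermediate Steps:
$r = 219$ ($r = 3 + 6^{3} = 3 + 216 = 219$)
$K{\left(I,q \right)} = I$
$s = - \frac{2417}{805}$ ($s = 50 \left(- \frac{1}{23}\right) - \frac{29}{35} = - \frac{50}{23} - \frac{29}{35} = - \frac{2417}{805} \approx -3.0025$)
$r \left(u^{3}{\left(K{\left(5,-1 \right)} \right)} + s\right) = 219 \left(\left(-5\right)^{3} - \frac{2417}{805}\right) = 219 \left(-125 - \frac{2417}{805}\right) = 219 \left(- \frac{103042}{805}\right) = - \frac{22566198}{805}$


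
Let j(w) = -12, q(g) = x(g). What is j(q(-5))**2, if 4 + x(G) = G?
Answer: 144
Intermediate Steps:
x(G) = -4 + G
q(g) = -4 + g
j(q(-5))**2 = (-12)**2 = 144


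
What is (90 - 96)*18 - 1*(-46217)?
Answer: 46109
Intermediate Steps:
(90 - 96)*18 - 1*(-46217) = -6*18 + 46217 = -108 + 46217 = 46109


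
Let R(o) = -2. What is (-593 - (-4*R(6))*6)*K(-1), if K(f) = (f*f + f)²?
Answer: 0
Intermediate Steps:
K(f) = (f + f²)² (K(f) = (f² + f)² = (f + f²)²)
(-593 - (-4*R(6))*6)*K(-1) = (-593 - (-4*(-2))*6)*((-1)²*(1 - 1)²) = (-593 - 8*6)*(1*0²) = (-593 - 1*48)*(1*0) = (-593 - 48)*0 = -641*0 = 0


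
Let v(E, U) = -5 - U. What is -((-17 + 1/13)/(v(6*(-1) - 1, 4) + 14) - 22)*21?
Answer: 6930/13 ≈ 533.08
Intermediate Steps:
-((-17 + 1/13)/(v(6*(-1) - 1, 4) + 14) - 22)*21 = -((-17 + 1/13)/((-5 - 1*4) + 14) - 22)*21 = -((-17 + 1/13)/((-5 - 4) + 14) - 22)*21 = -(-220/(13*(-9 + 14)) - 22)*21 = -(-220/13/5 - 22)*21 = -(-220/13*1/5 - 22)*21 = -(-44/13 - 22)*21 = -(-330)*21/13 = -1*(-6930/13) = 6930/13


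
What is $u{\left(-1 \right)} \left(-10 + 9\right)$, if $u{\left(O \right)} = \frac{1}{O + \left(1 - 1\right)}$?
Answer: $1$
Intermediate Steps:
$u{\left(O \right)} = \frac{1}{O}$ ($u{\left(O \right)} = \frac{1}{O + \left(1 - 1\right)} = \frac{1}{O + 0} = \frac{1}{O}$)
$u{\left(-1 \right)} \left(-10 + 9\right) = \frac{-10 + 9}{-1} = \left(-1\right) \left(-1\right) = 1$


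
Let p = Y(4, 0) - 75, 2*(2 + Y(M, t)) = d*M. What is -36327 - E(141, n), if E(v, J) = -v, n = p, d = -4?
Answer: -36186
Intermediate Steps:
Y(M, t) = -2 - 2*M (Y(M, t) = -2 + (-4*M)/2 = -2 - 2*M)
p = -85 (p = (-2 - 2*4) - 75 = (-2 - 8) - 75 = -10 - 75 = -85)
n = -85
-36327 - E(141, n) = -36327 - (-1)*141 = -36327 - 1*(-141) = -36327 + 141 = -36186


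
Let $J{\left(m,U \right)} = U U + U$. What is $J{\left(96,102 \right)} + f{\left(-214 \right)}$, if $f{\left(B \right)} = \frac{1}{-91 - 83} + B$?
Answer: $\frac{1790807}{174} \approx 10292.0$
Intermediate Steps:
$J{\left(m,U \right)} = U + U^{2}$ ($J{\left(m,U \right)} = U^{2} + U = U + U^{2}$)
$f{\left(B \right)} = - \frac{1}{174} + B$ ($f{\left(B \right)} = \frac{1}{-174} + B = - \frac{1}{174} + B$)
$J{\left(96,102 \right)} + f{\left(-214 \right)} = 102 \left(1 + 102\right) - \frac{37237}{174} = 102 \cdot 103 - \frac{37237}{174} = 10506 - \frac{37237}{174} = \frac{1790807}{174}$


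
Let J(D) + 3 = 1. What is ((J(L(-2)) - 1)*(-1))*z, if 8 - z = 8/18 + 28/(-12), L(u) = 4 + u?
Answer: 89/3 ≈ 29.667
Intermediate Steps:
J(D) = -2 (J(D) = -3 + 1 = -2)
z = 89/9 (z = 8 - (8/18 + 28/(-12)) = 8 - (8*(1/18) + 28*(-1/12)) = 8 - (4/9 - 7/3) = 8 - 1*(-17/9) = 8 + 17/9 = 89/9 ≈ 9.8889)
((J(L(-2)) - 1)*(-1))*z = ((-2 - 1)*(-1))*(89/9) = -3*(-1)*(89/9) = 3*(89/9) = 89/3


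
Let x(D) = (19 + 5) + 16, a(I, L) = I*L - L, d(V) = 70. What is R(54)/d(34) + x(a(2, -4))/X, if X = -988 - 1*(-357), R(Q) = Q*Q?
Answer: 918598/22085 ≈ 41.594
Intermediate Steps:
R(Q) = Q²
a(I, L) = -L + I*L
x(D) = 40 (x(D) = 24 + 16 = 40)
X = -631 (X = -988 + 357 = -631)
R(54)/d(34) + x(a(2, -4))/X = 54²/70 + 40/(-631) = 2916*(1/70) + 40*(-1/631) = 1458/35 - 40/631 = 918598/22085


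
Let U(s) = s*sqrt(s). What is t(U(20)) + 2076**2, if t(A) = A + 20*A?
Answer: 4309776 + 840*sqrt(5) ≈ 4.3117e+6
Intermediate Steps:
U(s) = s**(3/2)
t(A) = 21*A
t(U(20)) + 2076**2 = 21*20**(3/2) + 2076**2 = 21*(40*sqrt(5)) + 4309776 = 840*sqrt(5) + 4309776 = 4309776 + 840*sqrt(5)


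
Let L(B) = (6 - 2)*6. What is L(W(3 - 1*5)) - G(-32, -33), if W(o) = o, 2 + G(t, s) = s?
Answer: 59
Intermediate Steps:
G(t, s) = -2 + s
L(B) = 24 (L(B) = 4*6 = 24)
L(W(3 - 1*5)) - G(-32, -33) = 24 - (-2 - 33) = 24 - 1*(-35) = 24 + 35 = 59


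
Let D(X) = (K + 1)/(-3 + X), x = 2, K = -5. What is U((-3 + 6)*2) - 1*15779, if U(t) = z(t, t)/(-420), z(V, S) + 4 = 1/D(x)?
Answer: -1767247/112 ≈ -15779.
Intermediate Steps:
D(X) = -4/(-3 + X) (D(X) = (-5 + 1)/(-3 + X) = -4/(-3 + X))
z(V, S) = -15/4 (z(V, S) = -4 + 1/(-4/(-3 + 2)) = -4 + 1/(-4/(-1)) = -4 + 1/(-4*(-1)) = -4 + 1/4 = -15/4)
U(t) = 1/112 (U(t) = -15/4/(-420) = -15/4*(-1/420) = 1/112)
U((-3 + 6)*2) - 1*15779 = 1/112 - 1*15779 = 1/112 - 15779 = -1767247/112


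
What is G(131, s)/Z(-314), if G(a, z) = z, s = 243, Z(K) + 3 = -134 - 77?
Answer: -243/214 ≈ -1.1355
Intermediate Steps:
Z(K) = -214 (Z(K) = -3 + (-134 - 77) = -3 - 211 = -214)
G(131, s)/Z(-314) = 243/(-214) = 243*(-1/214) = -243/214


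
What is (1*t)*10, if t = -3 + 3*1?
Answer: 0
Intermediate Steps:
t = 0 (t = -3 + 3 = 0)
(1*t)*10 = (1*0)*10 = 0*10 = 0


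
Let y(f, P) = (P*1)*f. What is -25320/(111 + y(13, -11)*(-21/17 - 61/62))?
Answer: -26687280/451471 ≈ -59.112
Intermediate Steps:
y(f, P) = P*f
-25320/(111 + y(13, -11)*(-21/17 - 61/62)) = -25320/(111 + (-11*13)*(-21/17 - 61/62)) = -25320/(111 - 143*(-21*1/17 - 61*1/62)) = -25320/(111 - 143*(-21/17 - 61/62)) = -25320/(111 - 143*(-2339/1054)) = -25320/(111 + 334477/1054) = -25320/451471/1054 = -25320*1054/451471 = -26687280/451471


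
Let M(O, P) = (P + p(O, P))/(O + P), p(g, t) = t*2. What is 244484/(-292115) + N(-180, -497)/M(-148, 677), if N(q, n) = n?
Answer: -77297377999/593285565 ≈ -130.29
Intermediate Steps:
p(g, t) = 2*t
M(O, P) = 3*P/(O + P) (M(O, P) = (P + 2*P)/(O + P) = (3*P)/(O + P) = 3*P/(O + P))
244484/(-292115) + N(-180, -497)/M(-148, 677) = 244484/(-292115) - 497/(3*677/(-148 + 677)) = 244484*(-1/292115) - 497/(3*677/529) = -244484/292115 - 497/(3*677*(1/529)) = -244484/292115 - 497/2031/529 = -244484/292115 - 497*529/2031 = -244484/292115 - 262913/2031 = -77297377999/593285565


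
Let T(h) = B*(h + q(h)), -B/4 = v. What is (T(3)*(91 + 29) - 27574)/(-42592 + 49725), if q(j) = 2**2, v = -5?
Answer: -10774/7133 ≈ -1.5104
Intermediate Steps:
q(j) = 4
B = 20 (B = -4*(-5) = 20)
T(h) = 80 + 20*h (T(h) = 20*(h + 4) = 20*(4 + h) = 80 + 20*h)
(T(3)*(91 + 29) - 27574)/(-42592 + 49725) = ((80 + 20*3)*(91 + 29) - 27574)/(-42592 + 49725) = ((80 + 60)*120 - 27574)/7133 = (140*120 - 27574)*(1/7133) = (16800 - 27574)*(1/7133) = -10774*1/7133 = -10774/7133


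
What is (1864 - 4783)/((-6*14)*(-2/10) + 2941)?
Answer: -14595/14789 ≈ -0.98688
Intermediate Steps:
(1864 - 4783)/((-6*14)*(-2/10) + 2941) = -2919/(-(-168)/10 + 2941) = -2919/(-84*(-⅕) + 2941) = -2919/(84/5 + 2941) = -2919/14789/5 = -2919*5/14789 = -14595/14789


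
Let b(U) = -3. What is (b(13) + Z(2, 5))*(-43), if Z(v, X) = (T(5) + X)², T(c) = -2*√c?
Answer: -1806 + 860*√5 ≈ 117.02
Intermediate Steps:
Z(v, X) = (X - 2*√5)² (Z(v, X) = (-2*√5 + X)² = (X - 2*√5)²)
(b(13) + Z(2, 5))*(-43) = (-3 + (5 - 2*√5)²)*(-43) = 129 - 43*(5 - 2*√5)²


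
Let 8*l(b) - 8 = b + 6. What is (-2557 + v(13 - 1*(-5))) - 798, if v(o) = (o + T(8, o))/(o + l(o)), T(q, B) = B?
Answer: -36887/11 ≈ -3353.4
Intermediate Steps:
l(b) = 7/4 + b/8 (l(b) = 1 + (b + 6)/8 = 1 + (6 + b)/8 = 1 + (¾ + b/8) = 7/4 + b/8)
v(o) = 2*o/(7/4 + 9*o/8) (v(o) = (o + o)/(o + (7/4 + o/8)) = (2*o)/(7/4 + 9*o/8) = 2*o/(7/4 + 9*o/8))
(-2557 + v(13 - 1*(-5))) - 798 = (-2557 + 16*(13 - 1*(-5))/(14 + 9*(13 - 1*(-5)))) - 798 = (-2557 + 16*(13 + 5)/(14 + 9*(13 + 5))) - 798 = (-2557 + 16*18/(14 + 9*18)) - 798 = (-2557 + 16*18/(14 + 162)) - 798 = (-2557 + 16*18/176) - 798 = (-2557 + 16*18*(1/176)) - 798 = (-2557 + 18/11) - 798 = -28109/11 - 798 = -36887/11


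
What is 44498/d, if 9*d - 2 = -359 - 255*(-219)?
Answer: 66747/9248 ≈ 7.2175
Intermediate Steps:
d = 18496/3 (d = 2/9 + (-359 - 255*(-219))/9 = 2/9 + (-359 + 55845)/9 = 2/9 + (⅑)*55486 = 2/9 + 55486/9 = 18496/3 ≈ 6165.3)
44498/d = 44498/(18496/3) = 44498*(3/18496) = 66747/9248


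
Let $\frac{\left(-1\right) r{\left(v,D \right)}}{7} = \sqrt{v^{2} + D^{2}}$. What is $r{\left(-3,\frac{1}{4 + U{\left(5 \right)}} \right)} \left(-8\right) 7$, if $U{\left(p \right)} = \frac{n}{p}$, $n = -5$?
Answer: $\frac{392 \sqrt{82}}{3} \approx 1183.2$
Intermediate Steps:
$U{\left(p \right)} = - \frac{5}{p}$
$r{\left(v,D \right)} = - 7 \sqrt{D^{2} + v^{2}}$ ($r{\left(v,D \right)} = - 7 \sqrt{v^{2} + D^{2}} = - 7 \sqrt{D^{2} + v^{2}}$)
$r{\left(-3,\frac{1}{4 + U{\left(5 \right)}} \right)} \left(-8\right) 7 = - 7 \sqrt{\left(\frac{1}{4 - \frac{5}{5}}\right)^{2} + \left(-3\right)^{2}} \left(-8\right) 7 = - 7 \sqrt{\left(\frac{1}{4 - 1}\right)^{2} + 9} \left(-8\right) 7 = - 7 \sqrt{\left(\frac{1}{3}\right)^{2} + 9} \left(-8\right) 7 = - 7 \sqrt{\frac{1}{9} + 9} \left(-8\right) 7 = - 7 \sqrt{\frac{82}{9}} \left(-8\right) 7 = - 7 \frac{\sqrt{82}}{3} \left(-8\right) 7 = - \frac{7 \sqrt{82}}{3} \left(-8\right) 7 = \frac{56 \sqrt{82}}{3} \cdot 7 = \frac{392 \sqrt{82}}{3}$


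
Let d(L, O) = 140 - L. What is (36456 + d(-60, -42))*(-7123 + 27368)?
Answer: 742100720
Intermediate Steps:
(36456 + d(-60, -42))*(-7123 + 27368) = (36456 + (140 - 1*(-60)))*(-7123 + 27368) = (36456 + (140 + 60))*20245 = (36456 + 200)*20245 = 36656*20245 = 742100720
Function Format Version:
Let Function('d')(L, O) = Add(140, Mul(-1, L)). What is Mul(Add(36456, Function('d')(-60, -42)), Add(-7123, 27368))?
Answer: 742100720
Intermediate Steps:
Mul(Add(36456, Function('d')(-60, -42)), Add(-7123, 27368)) = Mul(Add(36456, Add(140, Mul(-1, -60))), Add(-7123, 27368)) = Mul(Add(36456, Add(140, 60)), 20245) = Mul(Add(36456, 200), 20245) = Mul(36656, 20245) = 742100720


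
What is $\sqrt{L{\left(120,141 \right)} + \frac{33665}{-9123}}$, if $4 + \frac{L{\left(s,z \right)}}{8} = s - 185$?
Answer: $\frac{i \sqrt{46249605003}}{9123} \approx 23.573 i$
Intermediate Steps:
$L{\left(s,z \right)} = -1512 + 8 s$ ($L{\left(s,z \right)} = -32 + 8 \left(s - 185\right) = -32 + 8 \left(-185 + s\right) = -32 + \left(-1480 + 8 s\right) = -1512 + 8 s$)
$\sqrt{L{\left(120,141 \right)} + \frac{33665}{-9123}} = \sqrt{\left(-1512 + 8 \cdot 120\right) + \frac{33665}{-9123}} = \sqrt{\left(-1512 + 960\right) + 33665 \left(- \frac{1}{9123}\right)} = \sqrt{-552 - \frac{33665}{9123}} = \sqrt{- \frac{5069561}{9123}} = \frac{i \sqrt{46249605003}}{9123}$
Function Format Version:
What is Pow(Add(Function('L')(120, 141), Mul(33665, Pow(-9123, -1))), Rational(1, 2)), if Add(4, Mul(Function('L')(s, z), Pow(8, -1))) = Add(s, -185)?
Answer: Mul(Rational(1, 9123), I, Pow(46249605003, Rational(1, 2))) ≈ Mul(23.573, I)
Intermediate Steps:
Function('L')(s, z) = Add(-1512, Mul(8, s)) (Function('L')(s, z) = Add(-32, Mul(8, Add(s, -185))) = Add(-32, Mul(8, Add(-185, s))) = Add(-32, Add(-1480, Mul(8, s))) = Add(-1512, Mul(8, s)))
Pow(Add(Function('L')(120, 141), Mul(33665, Pow(-9123, -1))), Rational(1, 2)) = Pow(Add(Add(-1512, Mul(8, 120)), Mul(33665, Pow(-9123, -1))), Rational(1, 2)) = Pow(Add(Add(-1512, 960), Mul(33665, Rational(-1, 9123))), Rational(1, 2)) = Pow(Add(-552, Rational(-33665, 9123)), Rational(1, 2)) = Pow(Rational(-5069561, 9123), Rational(1, 2)) = Mul(Rational(1, 9123), I, Pow(46249605003, Rational(1, 2)))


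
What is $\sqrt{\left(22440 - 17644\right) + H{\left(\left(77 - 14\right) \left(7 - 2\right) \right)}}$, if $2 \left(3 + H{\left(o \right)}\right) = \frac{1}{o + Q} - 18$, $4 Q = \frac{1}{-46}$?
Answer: $\frac{2 \sqrt{33203794773}}{5269} \approx 69.167$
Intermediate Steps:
$Q = - \frac{1}{184}$ ($Q = \frac{1}{4 \left(-46\right)} = \frac{1}{4} \left(- \frac{1}{46}\right) = - \frac{1}{184} \approx -0.0054348$)
$H{\left(o \right)} = -12 + \frac{1}{2 \left(- \frac{1}{184} + o\right)}$ ($H{\left(o \right)} = -3 + \frac{\frac{1}{o - \frac{1}{184}} - 18}{2} = -3 + \frac{\frac{1}{- \frac{1}{184} + o} - 18}{2} = -3 + \frac{-18 + \frac{1}{- \frac{1}{184} + o}}{2} = -3 - \left(9 - \frac{1}{2 \left(- \frac{1}{184} + o\right)}\right) = -12 + \frac{1}{2 \left(- \frac{1}{184} + o\right)}$)
$\sqrt{\left(22440 - 17644\right) + H{\left(\left(77 - 14\right) \left(7 - 2\right) \right)}} = \sqrt{\left(22440 - 17644\right) + \frac{8 \left(13 - 276 \left(77 - 14\right) \left(7 - 2\right)\right)}{-1 + 184 \left(77 - 14\right) \left(7 - 2\right)}} = \sqrt{4796 + \frac{8 \left(13 - 276 \cdot 63 \cdot 5\right)}{-1 + 184 \cdot 63 \cdot 5}} = \sqrt{4796 + \frac{8 \left(13 - 86940\right)}{-1 + 184 \cdot 315}} = \sqrt{4796 + \frac{8 \left(13 - 86940\right)}{-1 + 57960}} = \sqrt{4796 + 8 \cdot \frac{1}{57959} \left(-86927\right)} = \sqrt{4796 - \frac{695416}{57959}} = \sqrt{\frac{277275948}{57959}} = \frac{2 \sqrt{33203794773}}{5269}$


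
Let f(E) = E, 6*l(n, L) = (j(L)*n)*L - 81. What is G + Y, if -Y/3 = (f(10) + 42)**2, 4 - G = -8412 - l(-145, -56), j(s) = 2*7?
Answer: 115423/6 ≈ 19237.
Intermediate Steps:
j(s) = 14
l(n, L) = -27/2 + 7*L*n/3 (l(n, L) = ((14*n)*L - 81)/6 = (14*L*n - 81)/6 = (-81 + 14*L*n)/6 = -27/2 + 7*L*n/3)
G = 164095/6 (G = 4 - (-8412 - (-27/2 + (7/3)*(-56)*(-145))) = 4 - (-8412 - (-27/2 + 56840/3)) = 4 - (-8412 - 1*113599/6) = 4 - (-8412 - 113599/6) = 4 - 1*(-164071/6) = 4 + 164071/6 = 164095/6 ≈ 27349.)
Y = -8112 (Y = -3*(10 + 42)**2 = -3*52**2 = -3*2704 = -8112)
G + Y = 164095/6 - 8112 = 115423/6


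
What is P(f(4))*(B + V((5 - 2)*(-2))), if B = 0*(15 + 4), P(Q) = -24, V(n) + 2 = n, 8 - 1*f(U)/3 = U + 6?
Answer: 192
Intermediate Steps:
f(U) = 6 - 3*U (f(U) = 24 - 3*(U + 6) = 24 - 3*(6 + U) = 24 + (-18 - 3*U) = 6 - 3*U)
V(n) = -2 + n
B = 0 (B = 0*19 = 0)
P(f(4))*(B + V((5 - 2)*(-2))) = -24*(0 + (-2 + (5 - 2)*(-2))) = -24*(0 + (-2 + 3*(-2))) = -24*(0 + (-2 - 6)) = -24*(0 - 8) = -24*(-8) = 192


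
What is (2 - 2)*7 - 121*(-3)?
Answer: 363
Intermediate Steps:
(2 - 2)*7 - 121*(-3) = 0*7 + 363 = 0 + 363 = 363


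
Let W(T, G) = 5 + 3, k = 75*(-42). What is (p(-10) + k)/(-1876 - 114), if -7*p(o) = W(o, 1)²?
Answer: 11057/6965 ≈ 1.5875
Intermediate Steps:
k = -3150
W(T, G) = 8
p(o) = -64/7 (p(o) = -⅐*8² = -⅐*64 = -64/7)
(p(-10) + k)/(-1876 - 114) = (-64/7 - 3150)/(-1876 - 114) = -22114/7/(-1990) = -22114/7*(-1/1990) = 11057/6965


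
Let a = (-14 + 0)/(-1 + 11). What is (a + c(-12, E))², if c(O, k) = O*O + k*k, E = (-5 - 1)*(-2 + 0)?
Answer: 2053489/25 ≈ 82140.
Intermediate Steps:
E = 12 (E = -6*(-2) = 12)
c(O, k) = O² + k²
a = -7/5 (a = -14/10 = -14*⅒ = -7/5 ≈ -1.4000)
(a + c(-12, E))² = (-7/5 + ((-12)² + 12²))² = (-7/5 + (144 + 144))² = (-7/5 + 288)² = (1433/5)² = 2053489/25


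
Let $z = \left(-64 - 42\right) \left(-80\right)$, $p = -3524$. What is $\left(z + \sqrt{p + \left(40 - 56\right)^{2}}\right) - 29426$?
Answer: $-20946 + 2 i \sqrt{817} \approx -20946.0 + 57.166 i$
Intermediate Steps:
$z = 8480$ ($z = \left(-106\right) \left(-80\right) = 8480$)
$\left(z + \sqrt{p + \left(40 - 56\right)^{2}}\right) - 29426 = \left(8480 + \sqrt{-3524 + \left(40 - 56\right)^{2}}\right) - 29426 = \left(8480 + \sqrt{-3524 + \left(-16\right)^{2}}\right) - 29426 = \left(8480 + \sqrt{-3524 + 256}\right) - 29426 = \left(8480 + \sqrt{-3268}\right) - 29426 = \left(8480 + 2 i \sqrt{817}\right) - 29426 = -20946 + 2 i \sqrt{817}$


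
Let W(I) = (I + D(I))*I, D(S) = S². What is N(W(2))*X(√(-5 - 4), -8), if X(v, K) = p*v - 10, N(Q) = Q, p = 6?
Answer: -120 + 216*I ≈ -120.0 + 216.0*I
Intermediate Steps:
W(I) = I*(I + I²) (W(I) = (I + I²)*I = I*(I + I²))
X(v, K) = -10 + 6*v (X(v, K) = 6*v - 10 = -10 + 6*v)
N(W(2))*X(√(-5 - 4), -8) = (2²*(1 + 2))*(-10 + 6*√(-5 - 4)) = (4*3)*(-10 + 6*√(-9)) = 12*(-10 + 6*(3*I)) = 12*(-10 + 18*I) = -120 + 216*I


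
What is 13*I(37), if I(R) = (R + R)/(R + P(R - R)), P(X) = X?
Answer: 26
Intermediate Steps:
I(R) = 2 (I(R) = (R + R)/(R + (R - R)) = (2*R)/(R + 0) = (2*R)/R = 2)
13*I(37) = 13*2 = 26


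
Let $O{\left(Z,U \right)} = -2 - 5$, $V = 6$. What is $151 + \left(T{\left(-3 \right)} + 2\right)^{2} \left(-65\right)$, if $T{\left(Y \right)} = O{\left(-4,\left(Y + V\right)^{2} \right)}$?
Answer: $-1474$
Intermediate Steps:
$O{\left(Z,U \right)} = -7$ ($O{\left(Z,U \right)} = -2 - 5 = -7$)
$T{\left(Y \right)} = -7$
$151 + \left(T{\left(-3 \right)} + 2\right)^{2} \left(-65\right) = 151 + \left(-7 + 2\right)^{2} \left(-65\right) = 151 + \left(-5\right)^{2} \left(-65\right) = 151 + 25 \left(-65\right) = 151 - 1625 = -1474$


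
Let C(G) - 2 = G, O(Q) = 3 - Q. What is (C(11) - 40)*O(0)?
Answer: -81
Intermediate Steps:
C(G) = 2 + G
(C(11) - 40)*O(0) = ((2 + 11) - 40)*(3 - 1*0) = (13 - 40)*(3 + 0) = -27*3 = -81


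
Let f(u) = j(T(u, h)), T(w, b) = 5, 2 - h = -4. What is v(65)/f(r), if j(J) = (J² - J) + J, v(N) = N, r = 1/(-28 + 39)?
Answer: 13/5 ≈ 2.6000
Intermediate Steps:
r = 1/11 ≈ 0.090909
h = 6 (h = 2 - 1*(-4) = 2 + 4 = 6)
j(J) = J²
f(u) = 25 (f(u) = 5² = 25)
v(65)/f(r) = 65/25 = 65*(1/25) = 13/5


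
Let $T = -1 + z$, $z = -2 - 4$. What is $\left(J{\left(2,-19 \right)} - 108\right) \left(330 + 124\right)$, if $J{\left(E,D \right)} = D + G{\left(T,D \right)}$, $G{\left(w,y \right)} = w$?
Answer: $-60836$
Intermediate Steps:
$z = -6$
$T = -7$ ($T = -1 - 6 = -7$)
$J{\left(E,D \right)} = -7 + D$ ($J{\left(E,D \right)} = D - 7 = -7 + D$)
$\left(J{\left(2,-19 \right)} - 108\right) \left(330 + 124\right) = \left(\left(-7 - 19\right) - 108\right) \left(330 + 124\right) = \left(-26 - 108\right) 454 = \left(-134\right) 454 = -60836$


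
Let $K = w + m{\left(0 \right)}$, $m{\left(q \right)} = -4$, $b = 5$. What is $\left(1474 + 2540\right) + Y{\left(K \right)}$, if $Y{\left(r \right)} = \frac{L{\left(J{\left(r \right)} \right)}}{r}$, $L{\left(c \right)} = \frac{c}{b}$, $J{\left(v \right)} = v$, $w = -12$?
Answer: $\frac{20071}{5} \approx 4014.2$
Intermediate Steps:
$L{\left(c \right)} = \frac{c}{5}$
$K = -16$ ($K = -12 - 4 = -16$)
$Y{\left(r \right)} = \frac{1}{5}$ ($Y{\left(r \right)} = \frac{\frac{1}{5} r}{r} = \frac{1}{5}$)
$\left(1474 + 2540\right) + Y{\left(K \right)} = \left(1474 + 2540\right) + \frac{1}{5} = 4014 + \frac{1}{5} = \frac{20071}{5}$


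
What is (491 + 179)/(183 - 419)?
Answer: -335/118 ≈ -2.8390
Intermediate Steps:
(491 + 179)/(183 - 419) = 670/(-236) = 670*(-1/236) = -335/118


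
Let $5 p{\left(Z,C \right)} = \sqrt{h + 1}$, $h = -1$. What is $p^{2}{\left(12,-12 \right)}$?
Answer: $0$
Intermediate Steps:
$p{\left(Z,C \right)} = 0$ ($p{\left(Z,C \right)} = \frac{\sqrt{-1 + 1}}{5} = \frac{\sqrt{0}}{5} = \frac{1}{5} \cdot 0 = 0$)
$p^{2}{\left(12,-12 \right)} = 0^{2} = 0$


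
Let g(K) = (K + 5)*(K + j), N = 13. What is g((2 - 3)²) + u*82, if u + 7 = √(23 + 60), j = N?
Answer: -490 + 82*√83 ≈ 257.06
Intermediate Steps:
j = 13
g(K) = (5 + K)*(13 + K) (g(K) = (K + 5)*(K + 13) = (5 + K)*(13 + K))
u = -7 + √83 (u = -7 + √(23 + 60) = -7 + √83 ≈ 2.1104)
g((2 - 3)²) + u*82 = (65 + ((2 - 3)²)² + 18*(2 - 3)²) + (-7 + √83)*82 = (65 + ((-1)²)² + 18*(-1)²) + (-574 + 82*√83) = (65 + 1² + 18*1) + (-574 + 82*√83) = (65 + 1 + 18) + (-574 + 82*√83) = 84 + (-574 + 82*√83) = -490 + 82*√83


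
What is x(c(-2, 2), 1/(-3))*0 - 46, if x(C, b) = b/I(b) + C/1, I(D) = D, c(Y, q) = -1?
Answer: -46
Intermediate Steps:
x(C, b) = 1 + C (x(C, b) = b/b + C/1 = 1 + C*1 = 1 + C)
x(c(-2, 2), 1/(-3))*0 - 46 = (1 - 1)*0 - 46 = 0*0 - 46 = 0 - 46 = -46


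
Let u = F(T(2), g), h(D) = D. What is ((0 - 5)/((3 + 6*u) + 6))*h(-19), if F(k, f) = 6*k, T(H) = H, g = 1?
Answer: 95/81 ≈ 1.1728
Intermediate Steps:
u = 12 (u = 6*2 = 12)
((0 - 5)/((3 + 6*u) + 6))*h(-19) = ((0 - 5)/((3 + 6*12) + 6))*(-19) = -5/((3 + 72) + 6)*(-19) = -5/(75 + 6)*(-19) = -5/81*(-19) = 95/81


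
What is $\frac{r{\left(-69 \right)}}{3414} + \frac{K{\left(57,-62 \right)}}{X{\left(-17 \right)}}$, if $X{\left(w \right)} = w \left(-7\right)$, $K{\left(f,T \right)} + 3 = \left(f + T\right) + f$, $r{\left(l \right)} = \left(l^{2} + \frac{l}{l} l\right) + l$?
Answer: $\frac{34163}{19346} \approx 1.7659$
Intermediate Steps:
$r{\left(l \right)} = l^{2} + 2 l$ ($r{\left(l \right)} = \left(l^{2} + 1 l\right) + l = \left(l^{2} + l\right) + l = \left(l + l^{2}\right) + l = l^{2} + 2 l$)
$K{\left(f,T \right)} = -3 + T + 2 f$ ($K{\left(f,T \right)} = -3 + \left(\left(f + T\right) + f\right) = -3 + \left(\left(T + f\right) + f\right) = -3 + \left(T + 2 f\right) = -3 + T + 2 f$)
$X{\left(w \right)} = - 7 w$
$\frac{r{\left(-69 \right)}}{3414} + \frac{K{\left(57,-62 \right)}}{X{\left(-17 \right)}} = \frac{\left(-69\right) \left(2 - 69\right)}{3414} + \frac{-3 - 62 + 2 \cdot 57}{\left(-7\right) \left(-17\right)} = \left(-69\right) \left(-67\right) \frac{1}{3414} + \frac{-3 - 62 + 114}{119} = 4623 \cdot \frac{1}{3414} + 49 \cdot \frac{1}{119} = \frac{1541}{1138} + \frac{7}{17} = \frac{34163}{19346}$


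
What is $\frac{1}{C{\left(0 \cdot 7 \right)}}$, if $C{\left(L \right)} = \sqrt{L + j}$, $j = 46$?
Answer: $\frac{\sqrt{46}}{46} \approx 0.14744$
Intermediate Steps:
$C{\left(L \right)} = \sqrt{46 + L}$ ($C{\left(L \right)} = \sqrt{L + 46} = \sqrt{46 + L}$)
$\frac{1}{C{\left(0 \cdot 7 \right)}} = \frac{1}{\sqrt{46 + 0 \cdot 7}} = \frac{1}{\sqrt{46 + 0}} = \frac{1}{\sqrt{46}} = \frac{\sqrt{46}}{46}$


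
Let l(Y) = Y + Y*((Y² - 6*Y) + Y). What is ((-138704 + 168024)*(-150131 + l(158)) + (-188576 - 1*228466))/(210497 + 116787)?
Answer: 53794940019/163642 ≈ 3.2874e+5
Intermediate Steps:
l(Y) = Y + Y*(Y² - 5*Y)
((-138704 + 168024)*(-150131 + l(158)) + (-188576 - 1*228466))/(210497 + 116787) = ((-138704 + 168024)*(-150131 + 158*(1 + 158² - 5*158)) + (-188576 - 1*228466))/(210497 + 116787) = (29320*(-150131 + 158*(1 + 24964 - 790)) + (-188576 - 228466))/327284 = (29320*(-150131 + 158*24175) - 417042)*(1/327284) = (29320*(-150131 + 3819650) - 417042)*(1/327284) = (29320*3669519 - 417042)*(1/327284) = (107590297080 - 417042)*(1/327284) = 107589880038*(1/327284) = 53794940019/163642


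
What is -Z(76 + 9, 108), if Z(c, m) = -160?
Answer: 160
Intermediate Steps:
-Z(76 + 9, 108) = -1*(-160) = 160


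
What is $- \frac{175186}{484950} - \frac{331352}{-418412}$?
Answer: $\frac{10923653471}{25363612425} \approx 0.43068$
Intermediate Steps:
$- \frac{175186}{484950} - \frac{331352}{-418412} = \left(-175186\right) \frac{1}{484950} - - \frac{82838}{104603} = - \frac{87593}{242475} + \frac{82838}{104603} = \frac{10923653471}{25363612425}$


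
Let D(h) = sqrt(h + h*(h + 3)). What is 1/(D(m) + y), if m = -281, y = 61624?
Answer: 61624/3797439539 - sqrt(77837)/3797439539 ≈ 1.6154e-5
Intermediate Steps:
D(h) = sqrt(h + h*(3 + h))
1/(D(m) + y) = 1/(sqrt(-281*(4 - 281)) + 61624) = 1/(sqrt(-281*(-277)) + 61624) = 1/(sqrt(77837) + 61624) = 1/(61624 + sqrt(77837))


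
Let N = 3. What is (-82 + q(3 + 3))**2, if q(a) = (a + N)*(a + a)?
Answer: 676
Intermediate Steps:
q(a) = 2*a*(3 + a) (q(a) = (a + 3)*(a + a) = (3 + a)*(2*a) = 2*a*(3 + a))
(-82 + q(3 + 3))**2 = (-82 + 2*(3 + 3)*(3 + (3 + 3)))**2 = (-82 + 2*6*(3 + 6))**2 = (-82 + 2*6*9)**2 = (-82 + 108)**2 = 26**2 = 676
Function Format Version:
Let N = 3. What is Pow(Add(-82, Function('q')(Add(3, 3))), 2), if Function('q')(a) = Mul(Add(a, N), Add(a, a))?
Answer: 676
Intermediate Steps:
Function('q')(a) = Mul(2, a, Add(3, a)) (Function('q')(a) = Mul(Add(a, 3), Add(a, a)) = Mul(Add(3, a), Mul(2, a)) = Mul(2, a, Add(3, a)))
Pow(Add(-82, Function('q')(Add(3, 3))), 2) = Pow(Add(-82, Mul(2, Add(3, 3), Add(3, Add(3, 3)))), 2) = Pow(Add(-82, Mul(2, 6, Add(3, 6))), 2) = Pow(Add(-82, Mul(2, 6, 9)), 2) = Pow(Add(-82, 108), 2) = Pow(26, 2) = 676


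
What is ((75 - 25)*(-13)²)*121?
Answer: 1022450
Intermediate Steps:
((75 - 25)*(-13)²)*121 = (50*169)*121 = 8450*121 = 1022450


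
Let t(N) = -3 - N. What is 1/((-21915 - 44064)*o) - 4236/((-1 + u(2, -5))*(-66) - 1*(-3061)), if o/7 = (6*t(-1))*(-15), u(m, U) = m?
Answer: -70430735687/49796990460 ≈ -1.4144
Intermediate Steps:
o = 1260 (o = 7*((6*(-3 - 1*(-1)))*(-15)) = 7*((6*(-3 + 1))*(-15)) = 7*((6*(-2))*(-15)) = 7*(-12*(-15)) = 7*180 = 1260)
1/((-21915 - 44064)*o) - 4236/((-1 + u(2, -5))*(-66) - 1*(-3061)) = 1/(-21915 - 44064*1260) - 4236/((-1 + 2)*(-66) - 1*(-3061)) = (1/1260)/(-65979) - 4236/(1*(-66) + 3061) = -1/65979*1/1260 - 4236/(-66 + 3061) = -1/83133540 - 4236/2995 = -70430735687/49796990460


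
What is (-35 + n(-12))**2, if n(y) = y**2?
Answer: 11881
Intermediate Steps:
(-35 + n(-12))**2 = (-35 + (-12)**2)**2 = (-35 + 144)**2 = 109**2 = 11881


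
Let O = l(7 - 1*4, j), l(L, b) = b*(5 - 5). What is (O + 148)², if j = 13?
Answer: 21904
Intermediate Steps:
l(L, b) = 0 (l(L, b) = b*0 = 0)
O = 0
(O + 148)² = (0 + 148)² = 148² = 21904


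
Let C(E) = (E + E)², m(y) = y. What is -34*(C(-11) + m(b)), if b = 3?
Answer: -16558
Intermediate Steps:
C(E) = 4*E² (C(E) = (2*E)² = 4*E²)
-34*(C(-11) + m(b)) = -34*(4*(-11)² + 3) = -34*(4*121 + 3) = -34*(484 + 3) = -34*487 = -16558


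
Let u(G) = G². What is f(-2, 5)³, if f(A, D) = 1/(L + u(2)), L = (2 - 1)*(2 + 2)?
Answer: 1/512 ≈ 0.0019531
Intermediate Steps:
L = 4 (L = 1*4 = 4)
f(A, D) = ⅛ (f(A, D) = 1/(4 + 2²) = 1/(4 + 4) = 1/8 = ⅛)
f(-2, 5)³ = (⅛)³ = 1/512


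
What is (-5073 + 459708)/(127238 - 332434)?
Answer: -454635/205196 ≈ -2.2156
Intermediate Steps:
(-5073 + 459708)/(127238 - 332434) = 454635/(-205196) = 454635*(-1/205196) = -454635/205196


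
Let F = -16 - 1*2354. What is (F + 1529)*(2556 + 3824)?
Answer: -5365580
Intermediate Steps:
F = -2370 (F = -16 - 2354 = -2370)
(F + 1529)*(2556 + 3824) = (-2370 + 1529)*(2556 + 3824) = -841*6380 = -5365580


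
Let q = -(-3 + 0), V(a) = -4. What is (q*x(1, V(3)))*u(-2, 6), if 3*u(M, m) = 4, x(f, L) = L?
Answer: -16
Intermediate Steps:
u(M, m) = 4/3 (u(M, m) = (⅓)*4 = 4/3)
q = 3 (q = -1*(-3) = 3)
(q*x(1, V(3)))*u(-2, 6) = (3*(-4))*(4/3) = -12*4/3 = -16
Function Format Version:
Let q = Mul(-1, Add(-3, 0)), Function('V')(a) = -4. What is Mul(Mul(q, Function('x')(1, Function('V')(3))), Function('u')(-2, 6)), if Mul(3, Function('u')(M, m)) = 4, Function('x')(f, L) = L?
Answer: -16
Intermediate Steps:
Function('u')(M, m) = Rational(4, 3) (Function('u')(M, m) = Mul(Rational(1, 3), 4) = Rational(4, 3))
q = 3 (q = Mul(-1, -3) = 3)
Mul(Mul(q, Function('x')(1, Function('V')(3))), Function('u')(-2, 6)) = Mul(Mul(3, -4), Rational(4, 3)) = Mul(-12, Rational(4, 3)) = -16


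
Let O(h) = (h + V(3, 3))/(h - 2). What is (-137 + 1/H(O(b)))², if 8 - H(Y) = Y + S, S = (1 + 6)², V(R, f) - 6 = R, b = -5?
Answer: 1503733284/80089 ≈ 18776.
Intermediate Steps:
V(R, f) = 6 + R
S = 49 (S = 7² = 49)
O(h) = (9 + h)/(-2 + h) (O(h) = (h + (6 + 3))/(h - 2) = (h + 9)/(-2 + h) = (9 + h)/(-2 + h))
H(Y) = -41 - Y (H(Y) = 8 - (Y + 49) = 8 - (49 + Y) = 8 + (-49 - Y) = -41 - Y)
(-137 + 1/H(O(b)))² = (-137 + 1/(-41 - (9 - 5)/(-2 - 5)))² = (-137 + 1/(-41 - 4/(-7)))² = (-137 + 1/(-41 - (-1)*4/7))² = (-137 + 1/(-41 - 1*(-4/7)))² = (-137 + 1/(-41 + 4/7))² = (-137 + 1/(-283/7))² = (-137 - 7/283)² = (-38778/283)² = 1503733284/80089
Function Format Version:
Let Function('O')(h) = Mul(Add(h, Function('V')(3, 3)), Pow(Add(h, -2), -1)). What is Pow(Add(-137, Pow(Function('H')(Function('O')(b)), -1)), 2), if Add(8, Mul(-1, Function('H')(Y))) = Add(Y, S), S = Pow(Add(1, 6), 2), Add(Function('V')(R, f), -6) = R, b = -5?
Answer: Rational(1503733284, 80089) ≈ 18776.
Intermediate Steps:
Function('V')(R, f) = Add(6, R)
S = 49 (S = Pow(7, 2) = 49)
Function('O')(h) = Mul(Pow(Add(-2, h), -1), Add(9, h)) (Function('O')(h) = Mul(Add(h, Add(6, 3)), Pow(Add(h, -2), -1)) = Mul(Add(h, 9), Pow(Add(-2, h), -1)) = Mul(Add(9, h), Pow(Add(-2, h), -1)) = Mul(Pow(Add(-2, h), -1), Add(9, h)))
Function('H')(Y) = Add(-41, Mul(-1, Y)) (Function('H')(Y) = Add(8, Mul(-1, Add(Y, 49))) = Add(8, Mul(-1, Add(49, Y))) = Add(8, Add(-49, Mul(-1, Y))) = Add(-41, Mul(-1, Y)))
Pow(Add(-137, Pow(Function('H')(Function('O')(b)), -1)), 2) = Pow(Add(-137, Pow(Add(-41, Mul(-1, Mul(Pow(Add(-2, -5), -1), Add(9, -5)))), -1)), 2) = Pow(Add(-137, Pow(Add(-41, Mul(-1, Mul(Pow(-7, -1), 4))), -1)), 2) = Pow(Add(-137, Pow(Add(-41, Mul(-1, Mul(Rational(-1, 7), 4))), -1)), 2) = Pow(Add(-137, Pow(Add(-41, Mul(-1, Rational(-4, 7))), -1)), 2) = Pow(Add(-137, Pow(Add(-41, Rational(4, 7)), -1)), 2) = Pow(Add(-137, Pow(Rational(-283, 7), -1)), 2) = Pow(Add(-137, Rational(-7, 283)), 2) = Pow(Rational(-38778, 283), 2) = Rational(1503733284, 80089)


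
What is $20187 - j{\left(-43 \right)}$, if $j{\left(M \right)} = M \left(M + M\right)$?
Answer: $16489$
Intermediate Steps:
$j{\left(M \right)} = 2 M^{2}$ ($j{\left(M \right)} = M 2 M = 2 M^{2}$)
$20187 - j{\left(-43 \right)} = 20187 - 2 \left(-43\right)^{2} = 20187 - 2 \cdot 1849 = 20187 - 3698 = 16489$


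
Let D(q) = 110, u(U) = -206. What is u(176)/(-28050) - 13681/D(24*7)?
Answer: -3488449/28050 ≈ -124.37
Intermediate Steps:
u(176)/(-28050) - 13681/D(24*7) = -206/(-28050) - 13681/110 = -206*(-1/28050) - 13681*1/110 = 103/14025 - 13681/110 = -3488449/28050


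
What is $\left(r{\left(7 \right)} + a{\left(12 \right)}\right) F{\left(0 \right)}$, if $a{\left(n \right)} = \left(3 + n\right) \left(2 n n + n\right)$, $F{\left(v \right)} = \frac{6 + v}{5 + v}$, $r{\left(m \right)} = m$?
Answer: $\frac{27042}{5} \approx 5408.4$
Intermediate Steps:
$F{\left(v \right)} = \frac{6 + v}{5 + v}$
$a{\left(n \right)} = \left(3 + n\right) \left(n + 2 n^{2}\right)$ ($a{\left(n \right)} = \left(3 + n\right) \left(2 n^{2} + n\right) = \left(3 + n\right) \left(n + 2 n^{2}\right)$)
$\left(r{\left(7 \right)} + a{\left(12 \right)}\right) F{\left(0 \right)} = \left(7 + 12 \left(3 + 2 \cdot 12^{2} + 7 \cdot 12\right)\right) \frac{6 + 0}{5 + 0} = \left(7 + 12 \left(3 + 2 \cdot 144 + 84\right)\right) \frac{1}{5} \cdot 6 = \left(7 + 12 \left(3 + 288 + 84\right)\right) \frac{1}{5} \cdot 6 = \left(7 + 12 \cdot 375\right) \frac{6}{5} = \left(7 + 4500\right) \frac{6}{5} = 4507 \cdot \frac{6}{5} = \frac{27042}{5}$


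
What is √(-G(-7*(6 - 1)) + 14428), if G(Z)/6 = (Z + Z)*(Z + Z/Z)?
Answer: 2*√37 ≈ 12.166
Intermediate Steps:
G(Z) = 12*Z*(1 + Z) (G(Z) = 6*((Z + Z)*(Z + Z/Z)) = 6*((2*Z)*(Z + 1)) = 6*((2*Z)*(1 + Z)) = 6*(2*Z*(1 + Z)) = 12*Z*(1 + Z))
√(-G(-7*(6 - 1)) + 14428) = √(-12*(-7*(6 - 1))*(1 - 7*(6 - 1)) + 14428) = √(-12*(-7*5)*(1 - 7*5) + 14428) = √(-12*(-35)*(1 - 35) + 14428) = √(-12*(-35)*(-34) + 14428) = √(-1*14280 + 14428) = √(-14280 + 14428) = √148 = 2*√37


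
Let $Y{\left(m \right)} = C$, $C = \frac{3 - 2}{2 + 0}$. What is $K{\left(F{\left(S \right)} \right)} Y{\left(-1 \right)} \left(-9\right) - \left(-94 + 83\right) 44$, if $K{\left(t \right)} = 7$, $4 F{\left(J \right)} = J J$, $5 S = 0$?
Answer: $\frac{905}{2} \approx 452.5$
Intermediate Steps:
$S = 0$ ($S = \frac{1}{5} \cdot 0 = 0$)
$F{\left(J \right)} = \frac{J^{2}}{4}$ ($F{\left(J \right)} = \frac{J J}{4} = \frac{J^{2}}{4}$)
$C = \frac{1}{2}$ ($C = 1 \cdot \frac{1}{2} = \frac{1}{2} \approx 0.5$)
$Y{\left(m \right)} = \frac{1}{2}$
$K{\left(F{\left(S \right)} \right)} Y{\left(-1 \right)} \left(-9\right) - \left(-94 + 83\right) 44 = 7 \cdot \frac{1}{2} \left(-9\right) - \left(-94 + 83\right) 44 = 7 \left(- \frac{9}{2}\right) - \left(-11\right) 44 = - \frac{63}{2} - -484 = - \frac{63}{2} + 484 = \frac{905}{2}$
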